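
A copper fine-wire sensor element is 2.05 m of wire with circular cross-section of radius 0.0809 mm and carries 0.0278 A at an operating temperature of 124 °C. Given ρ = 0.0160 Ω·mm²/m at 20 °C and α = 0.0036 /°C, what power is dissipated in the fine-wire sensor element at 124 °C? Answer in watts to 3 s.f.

0.00169 W

ρ = 0.0160 Ω·mm²/m = 1.60×10^-8 Ω·m
A = πr² = π(8.0900e-05 m)² = 2.056e-08 m²
R₍20₎ = ρL/A = (1.60×10^-8)(2.05)/(2.056e-08) = 1.595 Ω
R₍124₎ = R₍20₎(1 + αΔT) = 1.595 × (1 + 0.0036×104) = 2.193 Ω
P = I²R = (0.0278)² × 2.193 = 0.00169 W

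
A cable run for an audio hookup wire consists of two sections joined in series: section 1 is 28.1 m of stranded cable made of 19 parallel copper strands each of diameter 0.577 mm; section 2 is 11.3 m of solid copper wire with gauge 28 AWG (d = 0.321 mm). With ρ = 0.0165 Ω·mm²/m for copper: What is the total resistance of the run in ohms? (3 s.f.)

ρ = 0.0165 Ω·mm²/m = 1.65×10^-8 Ω·m
Section 1: A_strand = π(2.8850e-04)² = 2.615e-07 m²; R₁ = ρL/(N·A_s) = (1.65×10^-8)(28.1)/(19×2.615e-07) = 0.09332 Ω
Section 2: A = π(0.321/2 mm)² = π(1.6050e-04 m)² = 8.093e-08 m²
R₂ = (1.65×10^-8)(11.3)/(8.093e-08) = 2.304 Ω
R = R₁ + R₂ = 2.40 Ω

2.40 Ω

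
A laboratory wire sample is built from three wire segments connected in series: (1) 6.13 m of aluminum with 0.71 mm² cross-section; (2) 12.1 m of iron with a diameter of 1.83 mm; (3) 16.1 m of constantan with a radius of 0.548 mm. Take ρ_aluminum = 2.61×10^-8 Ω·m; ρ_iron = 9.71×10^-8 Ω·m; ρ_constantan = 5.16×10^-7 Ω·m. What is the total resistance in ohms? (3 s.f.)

9.48 Ω

Seg 1: A = 0.71 mm² = 7.100e-07 m²
R_1 = (2.61×10^-8)(6.13)/(7.100e-07) = 0.2253 Ω
Seg 2: A = π(d/2)² = π(9.1500e-04 m)² = 2.630e-06 m²
R_2 = (9.71×10^-8)(12.1)/(2.630e-06) = 0.4467 Ω
Seg 3: A = πr² = π(5.4800e-04 m)² = 9.434e-07 m²
R_3 = (5.16×10^-7)(16.1)/(9.434e-07) = 8.806 Ω
R_total = R_1 + R_2 + R_3 = 9.48 Ω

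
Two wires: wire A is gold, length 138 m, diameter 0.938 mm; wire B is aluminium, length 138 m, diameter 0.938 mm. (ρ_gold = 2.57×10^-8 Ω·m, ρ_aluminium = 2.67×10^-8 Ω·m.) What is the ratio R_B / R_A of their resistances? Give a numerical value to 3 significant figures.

R ∝ ρL/d², so R_B/R_A = (ρ_B/ρ_A)
= (2.67×10^-8/2.57×10^-8) = 1.04

1.04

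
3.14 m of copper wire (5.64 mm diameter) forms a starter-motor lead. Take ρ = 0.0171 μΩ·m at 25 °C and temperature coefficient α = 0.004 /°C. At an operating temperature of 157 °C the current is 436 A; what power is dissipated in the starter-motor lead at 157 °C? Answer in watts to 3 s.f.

ρ = 0.0171 μΩ·m = 1.71×10^-8 Ω·m
A = π(d/2)² = π(2.8200e-03 m)² = 2.498e-05 m²
R₍25₎ = ρL/A = (1.71×10^-8)(3.14)/(2.498e-05) = 0.002149 Ω
R₍157₎ = R₍25₎(1 + αΔT) = 0.002149 × (1 + 0.004×132) = 0.003284 Ω
P = I²R = (436)² × 0.003284 = 624 W

624 W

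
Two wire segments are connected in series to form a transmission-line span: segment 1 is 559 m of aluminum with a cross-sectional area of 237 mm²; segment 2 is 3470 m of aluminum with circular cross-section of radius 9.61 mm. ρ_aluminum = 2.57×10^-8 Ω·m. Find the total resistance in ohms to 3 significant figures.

0.368 Ω

Segment 1: A = 237 mm² = 2.370e-04 m²
R₁ = ρL/A = (2.57×10^-8)(559)/(2.370e-04) = 0.06062 Ω
Segment 2: A = πr² = π(9.6100e-03 m)² = 2.901e-04 m²
R₂ = (2.57×10^-8)(3470)/(2.901e-04) = 0.3074 Ω
R = R₁ + R₂ = 0.368 Ω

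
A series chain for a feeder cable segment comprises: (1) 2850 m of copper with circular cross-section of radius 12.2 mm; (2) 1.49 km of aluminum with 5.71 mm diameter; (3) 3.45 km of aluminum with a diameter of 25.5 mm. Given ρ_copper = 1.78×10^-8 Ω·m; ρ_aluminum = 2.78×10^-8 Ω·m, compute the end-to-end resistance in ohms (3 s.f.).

Seg 1: A = πr² = π(1.2200e-02 m)² = 4.676e-04 m²
R_1 = (1.78×10^-8)(2850)/(4.676e-04) = 0.1085 Ω
Seg 2: A = π(d/2)² = π(2.8550e-03 m)² = 2.561e-05 m²
R_2 = (2.78×10^-8)(1490)/(2.561e-05) = 1.618 Ω
Seg 3: A = π(d/2)² = π(1.2750e-02 m)² = 5.107e-04 m²
R_3 = (2.78×10^-8)(3450)/(5.107e-04) = 0.1878 Ω
R_total = R_1 + R_2 + R_3 = 1.91 Ω

1.91 Ω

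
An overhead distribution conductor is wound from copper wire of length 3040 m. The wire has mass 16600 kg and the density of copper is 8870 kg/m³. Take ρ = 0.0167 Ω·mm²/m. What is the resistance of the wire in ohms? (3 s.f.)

ρ = 0.0167 Ω·mm²/m = 1.67×10^-8 Ω·m
A = m/(density·L) = 16600/(8870×3040) = 6.1562e-04 m²
R = ρL/A = (1.67×10^-8)(3040)/(6.1562e-04) = 0.0825 Ω

0.0825 Ω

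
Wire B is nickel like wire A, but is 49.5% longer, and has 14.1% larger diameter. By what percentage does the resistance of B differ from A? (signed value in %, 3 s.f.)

R ∝ L/d², so R_B/R_A = (1 + 49.5/100) × (1 + 14.1/100)⁻²
= 1.495 × 0.7681 = 1.148
(R_B − R_A)/R_A = 1.148 − 1 = 14.8%

14.8%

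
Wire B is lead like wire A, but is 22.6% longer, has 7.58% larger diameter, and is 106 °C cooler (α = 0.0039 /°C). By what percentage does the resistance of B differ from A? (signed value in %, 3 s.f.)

-37.9%

R ∝ ρL/d² with ρ ∝ (1+αΔT), so R_B/R_A = (1 + 22.6/100) × (1 + 7.58/100)⁻² × (1 − 0.0039×106)
= 1.226 × 0.864 × 0.5866 = 0.6214
(R_B − R_A)/R_A = 0.6214 − 1 = -37.9%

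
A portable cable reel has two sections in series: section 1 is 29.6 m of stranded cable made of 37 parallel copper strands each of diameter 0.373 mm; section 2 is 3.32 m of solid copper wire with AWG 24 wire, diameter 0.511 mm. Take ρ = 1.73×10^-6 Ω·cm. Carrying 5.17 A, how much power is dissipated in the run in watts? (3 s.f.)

ρ = 1.73×10^-6 Ω·cm = 1.73×10^-8 Ω·m
Section 1: A_strand = π(1.8650e-04)² = 1.093e-07 m²; R₁ = ρL/(N·A_s) = (1.73×10^-8)(29.6)/(37×1.093e-07) = 0.1267 Ω
Section 2: A = π(0.511/2 mm)² = π(2.5550e-04 m)² = 2.051e-07 m²
R₂ = (1.73×10^-8)(3.32)/(2.051e-07) = 0.2801 Ω
R = R₁ + R₂ = 0.4067 Ω
P = I²R = (5.17)² × 0.4067 = 10.9 W

10.9 W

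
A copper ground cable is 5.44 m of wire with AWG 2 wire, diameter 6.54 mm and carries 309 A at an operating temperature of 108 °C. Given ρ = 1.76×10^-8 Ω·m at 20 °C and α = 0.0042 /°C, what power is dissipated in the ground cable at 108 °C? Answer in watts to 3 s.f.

373 W

A = π(6.54/2 mm)² = π(3.2700e-03 m)² = 3.359e-05 m²
R₍20₎ = ρL/A = (1.76×10^-8)(5.44)/(3.359e-05) = 0.00285 Ω
R₍108₎ = R₍20₎(1 + αΔT) = 0.00285 × (1 + 0.0042×88) = 0.003904 Ω
P = I²R = (309)² × 0.003904 = 373 W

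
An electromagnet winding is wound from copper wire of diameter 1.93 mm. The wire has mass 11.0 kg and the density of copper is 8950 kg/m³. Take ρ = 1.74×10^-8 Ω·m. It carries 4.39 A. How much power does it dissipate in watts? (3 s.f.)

A = π(d/2)² = π(9.6500e-04 m)² = 2.9255e-06 m²
L = m/(density·A) = 11/(8950×2.9255e-06) = 420.1 m
R = ρL/A = (1.74×10^-8)(420.1)/(2.9255e-06) = 2.499 Ω
P = I²R = (4.39)² × 2.499 = 48.2 W

48.2 W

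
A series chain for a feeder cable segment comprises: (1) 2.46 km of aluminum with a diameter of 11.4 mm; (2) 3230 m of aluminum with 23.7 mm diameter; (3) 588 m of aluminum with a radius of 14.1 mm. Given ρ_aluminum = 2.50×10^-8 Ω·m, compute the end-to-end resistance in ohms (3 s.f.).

0.809 Ω

Seg 1: A = π(d/2)² = π(5.7000e-03 m)² = 1.021e-04 m²
R_1 = (2.50×10^-8)(2460)/(1.021e-04) = 0.6025 Ω
Seg 2: A = π(d/2)² = π(1.1850e-02 m)² = 4.412e-04 m²
R_2 = (2.50×10^-8)(3230)/(4.412e-04) = 0.183 Ω
Seg 3: A = πr² = π(1.4100e-02 m)² = 6.246e-04 m²
R_3 = (2.50×10^-8)(588)/(6.246e-04) = 0.02354 Ω
R_total = R_1 + R_2 + R_3 = 0.809 Ω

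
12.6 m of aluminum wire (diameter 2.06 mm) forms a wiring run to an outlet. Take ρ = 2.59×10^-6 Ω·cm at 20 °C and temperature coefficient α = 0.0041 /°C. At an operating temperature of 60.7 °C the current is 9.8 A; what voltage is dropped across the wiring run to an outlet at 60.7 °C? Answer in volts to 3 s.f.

1.12 V

ρ = 2.59×10^-6 Ω·cm = 2.59×10^-8 Ω·m
A = π(d/2)² = π(1.0300e-03 m)² = 3.333e-06 m²
R₍20₎ = ρL/A = (2.59×10^-8)(12.6)/(3.333e-06) = 0.09791 Ω
R₍60.7₎ = R₍20₎(1 + αΔT) = 0.09791 × (1 + 0.0041×40.7) = 0.1143 Ω
V = IR = 9.8 × 0.1143 = 1.12 V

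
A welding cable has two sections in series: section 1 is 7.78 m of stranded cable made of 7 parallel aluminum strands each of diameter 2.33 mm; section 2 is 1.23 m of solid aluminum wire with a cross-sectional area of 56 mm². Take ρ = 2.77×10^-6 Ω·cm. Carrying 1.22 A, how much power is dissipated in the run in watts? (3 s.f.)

ρ = 2.77×10^-6 Ω·cm = 2.77×10^-8 Ω·m
Section 1: A_strand = π(1.1650e-03)² = 4.264e-06 m²; R₁ = ρL/(N·A_s) = (2.77×10^-8)(7.78)/(7×4.264e-06) = 0.00722 Ω
Section 2: A = 56 mm² = 5.600e-05 m²
R₂ = (2.77×10^-8)(1.23)/(5.600e-05) = 6.084×10^-4 Ω
R = R₁ + R₂ = 0.007829 Ω
P = I²R = (1.22)² × 0.007829 = 0.0117 W

0.0117 W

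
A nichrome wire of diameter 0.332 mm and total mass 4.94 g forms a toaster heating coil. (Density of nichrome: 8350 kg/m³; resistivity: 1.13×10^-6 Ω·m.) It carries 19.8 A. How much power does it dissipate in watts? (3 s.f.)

35000 W

A = π(d/2)² = π(1.6600e-04 m)² = 8.6570e-08 m²
L = m/(density·A) = 0.00494/(8350×8.6570e-08) = 6.834 m
R = ρL/A = (1.13×10^-6)(6.834)/(8.6570e-08) = 89.2 Ω
P = I²R = (19.8)² × 89.2 = 35000 W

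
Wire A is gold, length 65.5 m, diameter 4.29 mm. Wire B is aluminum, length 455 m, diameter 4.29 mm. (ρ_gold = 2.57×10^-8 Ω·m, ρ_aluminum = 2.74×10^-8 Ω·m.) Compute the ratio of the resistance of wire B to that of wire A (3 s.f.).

R ∝ ρL/d², so R_B/R_A = (ρ_B/ρ_A) × (L_B/L_A)
= (2.74×10^-8/2.57×10^-8) × (455/65.5) = 7.41

7.41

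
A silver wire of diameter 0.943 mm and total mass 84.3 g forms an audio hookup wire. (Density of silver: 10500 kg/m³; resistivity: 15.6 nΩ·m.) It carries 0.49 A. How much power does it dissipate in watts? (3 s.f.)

ρ = 15.6 nΩ·m = 1.56×10^-8 Ω·m
A = π(d/2)² = π(4.7150e-04 m)² = 6.9841e-07 m²
L = m/(density·A) = 0.0843/(10500×6.9841e-07) = 11.5 m
R = ρL/A = (1.56×10^-8)(11.5)/(6.9841e-07) = 0.2568 Ω
P = I²R = (0.49)² × 0.2568 = 0.0616 W

0.0616 W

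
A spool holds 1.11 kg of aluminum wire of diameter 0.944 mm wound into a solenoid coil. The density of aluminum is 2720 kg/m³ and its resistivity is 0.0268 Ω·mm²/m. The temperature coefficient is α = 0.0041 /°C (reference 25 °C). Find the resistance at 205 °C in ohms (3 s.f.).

ρ = 0.0268 Ω·mm²/m = 2.68×10^-8 Ω·m
A = π(d/2)² = π(4.7200e-04 m)² = 6.9990e-07 m²
L = m/(density·A) = 1.11/(2720×6.9990e-07) = 583.1 m
R = ρL/A = (2.68×10^-8)(583.1)/(6.9990e-07) = 22.33 Ω
R(205 °C) = 22.33 × (1 + 0.0041×180) = 38.8 Ω

38.8 Ω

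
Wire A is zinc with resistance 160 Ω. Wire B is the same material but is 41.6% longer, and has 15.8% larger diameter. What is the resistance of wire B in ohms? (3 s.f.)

R ∝ L/d², so R_B/R_A = (1 + 41.6/100) × (1 + 15.8/100)⁻²
= 1.416 × 0.7457 = 1.056
R_B = 1.056 × 160 = 169 Ω

169 Ω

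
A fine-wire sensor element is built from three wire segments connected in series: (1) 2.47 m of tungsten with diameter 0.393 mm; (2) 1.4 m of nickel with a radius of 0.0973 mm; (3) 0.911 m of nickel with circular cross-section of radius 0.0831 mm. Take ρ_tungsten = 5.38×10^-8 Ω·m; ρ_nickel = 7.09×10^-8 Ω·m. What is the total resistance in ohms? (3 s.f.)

7.41 Ω

Seg 1: A = π(d/2)² = π(1.9650e-04 m)² = 1.213e-07 m²
R_1 = (5.38×10^-8)(2.47)/(1.213e-07) = 1.095 Ω
Seg 2: A = πr² = π(9.7300e-05 m)² = 2.974e-08 m²
R_2 = (7.09×10^-8)(1.4)/(2.974e-08) = 3.337 Ω
Seg 3: A = πr² = π(8.3100e-05 m)² = 2.169e-08 m²
R_3 = (7.09×10^-8)(0.911)/(2.169e-08) = 2.977 Ω
R_total = R_1 + R_2 + R_3 = 7.41 Ω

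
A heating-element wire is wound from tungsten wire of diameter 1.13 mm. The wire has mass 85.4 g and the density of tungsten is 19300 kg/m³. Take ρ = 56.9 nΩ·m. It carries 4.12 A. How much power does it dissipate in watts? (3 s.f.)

ρ = 56.9 nΩ·m = 5.69×10^-8 Ω·m
A = π(d/2)² = π(5.6500e-04 m)² = 1.0029e-06 m²
L = m/(density·A) = 0.0854/(19300×1.0029e-06) = 4.412 m
R = ρL/A = (5.69×10^-8)(4.412)/(1.0029e-06) = 0.2503 Ω
P = I²R = (4.12)² × 0.2503 = 4.25 W

4.25 W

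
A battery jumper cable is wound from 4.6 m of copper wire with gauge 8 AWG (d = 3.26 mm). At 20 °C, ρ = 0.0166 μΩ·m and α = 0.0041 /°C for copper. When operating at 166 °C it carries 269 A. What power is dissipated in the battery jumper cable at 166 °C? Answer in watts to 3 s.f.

ρ = 0.0166 μΩ·m = 1.66×10^-8 Ω·m
A = π(3.26/2 mm)² = π(1.6300e-03 m)² = 8.347e-06 m²
R₍20₎ = ρL/A = (1.66×10^-8)(4.6)/(8.347e-06) = 0.009148 Ω
R₍166₎ = R₍20₎(1 + αΔT) = 0.009148 × (1 + 0.0041×146) = 0.01462 Ω
P = I²R = (269)² × 0.01462 = 1060 W

1060 W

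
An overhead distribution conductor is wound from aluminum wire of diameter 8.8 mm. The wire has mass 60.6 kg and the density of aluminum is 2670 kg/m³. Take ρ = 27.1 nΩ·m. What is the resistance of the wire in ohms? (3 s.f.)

ρ = 27.1 nΩ·m = 2.71×10^-8 Ω·m
A = π(d/2)² = π(4.4000e-03 m)² = 6.0821e-05 m²
L = m/(density·A) = 60.6/(2670×6.0821e-05) = 373.2 m
R = ρL/A = (2.71×10^-8)(373.2)/(6.0821e-05) = 0.166 Ω

0.166 Ω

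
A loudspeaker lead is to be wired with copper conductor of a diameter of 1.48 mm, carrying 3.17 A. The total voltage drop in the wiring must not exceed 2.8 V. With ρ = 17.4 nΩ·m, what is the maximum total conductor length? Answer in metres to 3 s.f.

87.3 m

ρ = 17.4 nΩ·m = 1.74×10^-8 Ω·m
A = π(d/2)² = π(7.4000e-04 m)² = 1.720e-06 m²
L_max = V_max·A/(1·ρI) = (2.8)(1.720e-06)/(1.74×10^-8×3.17) = 87.3 m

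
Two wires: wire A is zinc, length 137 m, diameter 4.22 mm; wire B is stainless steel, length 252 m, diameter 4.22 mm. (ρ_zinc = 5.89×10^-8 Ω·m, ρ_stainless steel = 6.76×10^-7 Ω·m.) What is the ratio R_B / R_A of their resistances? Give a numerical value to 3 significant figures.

21.1

R ∝ ρL/d², so R_B/R_A = (ρ_B/ρ_A) × (L_B/L_A)
= (6.76×10^-7/5.89×10^-8) × (252/137) = 21.1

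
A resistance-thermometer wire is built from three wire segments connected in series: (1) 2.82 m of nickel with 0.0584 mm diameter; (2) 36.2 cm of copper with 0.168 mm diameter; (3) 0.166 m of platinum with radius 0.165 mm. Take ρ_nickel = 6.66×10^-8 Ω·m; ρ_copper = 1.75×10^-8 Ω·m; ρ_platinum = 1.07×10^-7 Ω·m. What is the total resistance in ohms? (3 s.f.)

70.6 Ω

Seg 1: A = π(d/2)² = π(2.9200e-05 m)² = 2.679e-09 m²
R_1 = (6.66×10^-8)(2.82)/(2.679e-09) = 70.11 Ω
Seg 2: A = π(d/2)² = π(8.4000e-05 m)² = 2.217e-08 m²
R_2 = (1.75×10^-8)(0.362)/(2.217e-08) = 0.2858 Ω
Seg 3: A = πr² = π(1.6500e-04 m)² = 8.553e-08 m²
R_3 = (1.07×10^-7)(0.166)/(8.553e-08) = 0.2077 Ω
R_total = R_1 + R_2 + R_3 = 70.6 Ω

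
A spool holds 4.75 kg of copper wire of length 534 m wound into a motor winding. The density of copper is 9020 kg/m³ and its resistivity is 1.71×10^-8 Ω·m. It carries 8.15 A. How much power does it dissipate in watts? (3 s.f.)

A = m/(density·L) = 4.75/(9020×534) = 9.8616e-07 m²
R = ρL/A = (1.71×10^-8)(534)/(9.8616e-07) = 9.26 Ω
P = I²R = (8.15)² × 9.26 = 615 W

615 W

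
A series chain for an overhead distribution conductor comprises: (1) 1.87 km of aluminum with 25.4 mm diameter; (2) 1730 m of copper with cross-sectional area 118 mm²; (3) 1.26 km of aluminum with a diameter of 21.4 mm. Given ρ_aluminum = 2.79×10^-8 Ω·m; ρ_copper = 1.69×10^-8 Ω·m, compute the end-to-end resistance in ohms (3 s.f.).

0.448 Ω

Seg 1: A = π(d/2)² = π(1.2700e-02 m)² = 5.067e-04 m²
R_1 = (2.79×10^-8)(1870)/(5.067e-04) = 0.103 Ω
Seg 2: A = 118 mm² = 1.180e-04 m²
R_2 = (1.69×10^-8)(1730)/(1.180e-04) = 0.2478 Ω
Seg 3: A = π(d/2)² = π(1.0700e-02 m)² = 3.597e-04 m²
R_3 = (2.79×10^-8)(1260)/(3.597e-04) = 0.09774 Ω
R_total = R_1 + R_2 + R_3 = 0.448 Ω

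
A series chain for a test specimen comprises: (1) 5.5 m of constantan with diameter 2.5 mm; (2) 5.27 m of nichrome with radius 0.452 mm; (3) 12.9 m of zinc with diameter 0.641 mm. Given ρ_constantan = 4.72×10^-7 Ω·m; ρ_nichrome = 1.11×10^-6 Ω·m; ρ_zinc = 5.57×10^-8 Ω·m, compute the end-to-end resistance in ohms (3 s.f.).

Seg 1: A = π(d/2)² = π(1.2500e-03 m)² = 4.909e-06 m²
R_1 = (4.72×10^-7)(5.5)/(4.909e-06) = 0.5289 Ω
Seg 2: A = πr² = π(4.5200e-04 m)² = 6.418e-07 m²
R_2 = (1.11×10^-6)(5.27)/(6.418e-07) = 9.114 Ω
Seg 3: A = π(d/2)² = π(3.2050e-04 m)² = 3.227e-07 m²
R_3 = (5.57×10^-8)(12.9)/(3.227e-07) = 2.227 Ω
R_total = R_1 + R_2 + R_3 = 11.9 Ω

11.9 Ω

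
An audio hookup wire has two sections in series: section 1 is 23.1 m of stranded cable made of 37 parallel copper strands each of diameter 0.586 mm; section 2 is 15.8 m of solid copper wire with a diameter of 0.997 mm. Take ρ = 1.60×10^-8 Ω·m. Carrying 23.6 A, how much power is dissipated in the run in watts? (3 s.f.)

Section 1: A_strand = π(2.9300e-04)² = 2.697e-07 m²; R₁ = ρL/(N·A_s) = (1.60×10^-8)(23.1)/(37×2.697e-07) = 0.03704 Ω
Section 2: A = π(d/2)² = π(4.9850e-04 m)² = 7.807e-07 m²
R₂ = (1.60×10^-8)(15.8)/(7.807e-07) = 0.3238 Ω
R = R₁ + R₂ = 0.3609 Ω
P = I²R = (23.6)² × 0.3609 = 201 W

201 W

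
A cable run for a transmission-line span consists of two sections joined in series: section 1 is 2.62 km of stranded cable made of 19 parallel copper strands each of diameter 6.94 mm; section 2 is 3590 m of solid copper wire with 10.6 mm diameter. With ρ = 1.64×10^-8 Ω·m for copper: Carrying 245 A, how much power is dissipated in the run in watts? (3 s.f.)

Section 1: A_strand = π(3.4700e-03)² = 3.783e-05 m²; R₁ = ρL/(N·A_s) = (1.64×10^-8)(2620)/(19×3.783e-05) = 0.05978 Ω
Section 2: A = π(d/2)² = π(5.3000e-03 m)² = 8.825e-05 m²
R₂ = (1.64×10^-8)(3590)/(8.825e-05) = 0.6672 Ω
R = R₁ + R₂ = 0.727 Ω
P = I²R = (245)² × 0.727 = 43600 W

43600 W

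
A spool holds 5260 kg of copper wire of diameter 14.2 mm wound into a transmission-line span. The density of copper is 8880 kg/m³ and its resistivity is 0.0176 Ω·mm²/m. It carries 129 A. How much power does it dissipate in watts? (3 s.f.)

ρ = 0.0176 Ω·mm²/m = 1.76×10^-8 Ω·m
A = π(d/2)² = π(7.1000e-03 m)² = 1.5837e-04 m²
L = m/(density·A) = 5260/(8880×1.5837e-04) = 3740 m
R = ρL/A = (1.76×10^-8)(3740)/(1.5837e-04) = 0.4157 Ω
P = I²R = (129)² × 0.4157 = 6920 W

6920 W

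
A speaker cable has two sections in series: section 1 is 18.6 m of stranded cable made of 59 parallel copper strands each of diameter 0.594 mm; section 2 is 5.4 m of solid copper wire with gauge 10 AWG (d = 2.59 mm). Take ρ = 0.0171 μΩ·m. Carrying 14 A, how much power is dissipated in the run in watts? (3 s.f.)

ρ = 0.0171 μΩ·m = 1.71×10^-8 Ω·m
Section 1: A_strand = π(2.9700e-04)² = 2.771e-07 m²; R₁ = ρL/(N·A_s) = (1.71×10^-8)(18.6)/(59×2.771e-07) = 0.01945 Ω
Section 2: A = π(2.59/2 mm)² = π(1.2950e-03 m)² = 5.269e-06 m²
R₂ = (1.71×10^-8)(5.4)/(5.269e-06) = 0.01753 Ω
R = R₁ + R₂ = 0.03698 Ω
P = I²R = (14)² × 0.03698 = 7.25 W

7.25 W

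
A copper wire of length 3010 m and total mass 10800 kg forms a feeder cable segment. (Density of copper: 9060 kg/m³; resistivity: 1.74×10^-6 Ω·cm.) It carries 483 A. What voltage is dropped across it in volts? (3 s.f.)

ρ = 1.74×10^-6 Ω·cm = 1.74×10^-8 Ω·m
A = m/(density·L) = 10800/(9060×3010) = 3.9603e-04 m²
R = ρL/A = (1.74×10^-8)(3010)/(3.9603e-04) = 0.1322 Ω
V = IR = 483 × 0.1322 = 63.9 V

63.9 V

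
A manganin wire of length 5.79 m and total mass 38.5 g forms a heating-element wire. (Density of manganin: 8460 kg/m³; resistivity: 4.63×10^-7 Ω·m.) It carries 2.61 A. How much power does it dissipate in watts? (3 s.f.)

23.2 W

A = m/(density·L) = 0.0385/(8460×5.79) = 7.8598e-07 m²
R = ρL/A = (4.63×10^-7)(5.79)/(7.8598e-07) = 3.411 Ω
P = I²R = (2.61)² × 3.411 = 23.2 W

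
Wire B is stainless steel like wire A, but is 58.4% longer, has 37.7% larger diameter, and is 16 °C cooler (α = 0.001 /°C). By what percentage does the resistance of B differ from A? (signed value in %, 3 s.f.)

-17.8%

R ∝ ρL/d² with ρ ∝ (1+αΔT), so R_B/R_A = (1 + 58.4/100) × (1 + 37.7/100)⁻² × (1 − 0.001×16)
= 1.584 × 0.5274 × 0.984 = 0.822
(R_B − R_A)/R_A = 0.822 − 1 = -17.8%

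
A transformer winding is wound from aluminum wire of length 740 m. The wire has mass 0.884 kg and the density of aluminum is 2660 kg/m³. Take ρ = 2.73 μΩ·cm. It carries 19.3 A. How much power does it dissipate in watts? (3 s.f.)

ρ = 2.73 μΩ·cm = 2.73×10^-8 Ω·m
A = m/(density·L) = 0.884/(2660×740) = 4.4910e-07 m²
R = ρL/A = (2.73×10^-8)(740)/(4.4910e-07) = 44.98 Ω
P = I²R = (19.3)² × 44.98 = 16800 W

16800 W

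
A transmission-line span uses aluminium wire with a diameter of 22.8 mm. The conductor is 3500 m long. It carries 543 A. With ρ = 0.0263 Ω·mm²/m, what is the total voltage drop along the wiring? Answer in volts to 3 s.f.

ρ = 0.0263 Ω·mm²/m = 2.63×10^-8 Ω·m
A = π(d/2)² = π(1.1400e-02 m)² = 4.083e-04 m²
R = ρL/A = (2.63×10^-8)(3500)/(4.083e-04) = 0.2255 Ω
V = IR = 543 × 0.2255 = 122 V

122 V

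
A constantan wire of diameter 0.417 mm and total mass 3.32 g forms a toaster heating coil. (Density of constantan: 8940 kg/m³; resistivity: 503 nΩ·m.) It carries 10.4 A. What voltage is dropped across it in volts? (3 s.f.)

ρ = 503 nΩ·m = 5.03×10^-7 Ω·m
A = π(d/2)² = π(2.0850e-04 m)² = 1.3657e-07 m²
L = m/(density·A) = 0.00332/(8940×1.3657e-07) = 2.719 m
R = ρL/A = (5.03×10^-7)(2.719)/(1.3657e-07) = 10.01 Ω
V = IR = 10.4 × 10.01 = 104 V

104 V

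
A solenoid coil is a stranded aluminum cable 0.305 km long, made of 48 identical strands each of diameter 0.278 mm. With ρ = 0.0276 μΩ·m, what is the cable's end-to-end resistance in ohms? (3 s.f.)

2.89 Ω

ρ = 0.0276 μΩ·m = 2.76×10^-8 Ω·m
A_strand = π(1.3900e-04 m)² = 6.070e-08 m²
R_strand = ρL/A = (2.76×10^-8)(305)/(6.070e-08) = 138.7 Ω
R_total = R_strand/N = 138.7/48 = 2.89 Ω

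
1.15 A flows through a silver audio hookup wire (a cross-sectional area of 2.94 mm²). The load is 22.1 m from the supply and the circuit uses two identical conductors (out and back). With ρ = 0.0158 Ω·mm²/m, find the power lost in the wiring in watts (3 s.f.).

0.314 W

ρ = 0.0158 Ω·mm²/m = 1.58×10^-8 Ω·m
A = 2.94 mm² = 2.940e-06 m²
Total conductor length (both ways) L = 2 × 22.1 = 44.2 m
R = ρL/A = (1.58×10^-8)(44.2)/(2.940e-06) = 0.2375 Ω
P = I²R = (1.15)² × 0.2375 = 0.314 W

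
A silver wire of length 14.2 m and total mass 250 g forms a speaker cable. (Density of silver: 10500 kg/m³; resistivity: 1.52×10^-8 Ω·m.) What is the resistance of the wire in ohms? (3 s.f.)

A = m/(density·L) = 0.25/(10500×14.2) = 1.6767e-06 m²
R = ρL/A = (1.52×10^-8)(14.2)/(1.6767e-06) = 0.129 Ω

0.129 Ω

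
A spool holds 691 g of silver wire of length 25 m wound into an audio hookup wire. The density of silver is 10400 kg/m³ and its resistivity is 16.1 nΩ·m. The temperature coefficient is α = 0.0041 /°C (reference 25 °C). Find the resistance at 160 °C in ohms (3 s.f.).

ρ = 16.1 nΩ·m = 1.61×10^-8 Ω·m
A = m/(density·L) = 0.691/(10400×25) = 2.6577e-06 m²
R = ρL/A = (1.61×10^-8)(25)/(2.6577e-06) = 0.1514 Ω
R(160 °C) = 0.1514 × (1 + 0.0041×135) = 0.235 Ω

0.235 Ω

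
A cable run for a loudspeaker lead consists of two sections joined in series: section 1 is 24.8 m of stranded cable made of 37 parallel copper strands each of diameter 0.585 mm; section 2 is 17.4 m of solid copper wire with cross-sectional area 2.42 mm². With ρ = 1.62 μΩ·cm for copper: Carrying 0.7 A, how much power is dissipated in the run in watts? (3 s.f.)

0.0769 W

ρ = 1.62 μΩ·cm = 1.62×10^-8 Ω·m
Section 1: A_strand = π(2.9250e-04)² = 2.688e-07 m²; R₁ = ρL/(N·A_s) = (1.62×10^-8)(24.8)/(37×2.688e-07) = 0.0404 Ω
Section 2: A = 2.42 mm² = 2.420e-06 m²
R₂ = (1.62×10^-8)(17.4)/(2.420e-06) = 0.1165 Ω
R = R₁ + R₂ = 0.1569 Ω
P = I²R = (0.7)² × 0.1569 = 0.0769 W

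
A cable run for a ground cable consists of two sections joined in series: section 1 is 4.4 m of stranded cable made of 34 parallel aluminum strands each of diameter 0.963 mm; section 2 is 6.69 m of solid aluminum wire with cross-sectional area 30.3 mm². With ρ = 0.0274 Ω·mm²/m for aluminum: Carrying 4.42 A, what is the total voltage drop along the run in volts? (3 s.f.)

0.0483 V

ρ = 0.0274 Ω·mm²/m = 2.74×10^-8 Ω·m
Section 1: A_strand = π(4.8150e-04)² = 7.284e-07 m²; R₁ = ρL/(N·A_s) = (2.74×10^-8)(4.4)/(34×7.284e-07) = 0.004868 Ω
Section 2: A = 30.3 mm² = 3.030e-05 m²
R₂ = (2.74×10^-8)(6.69)/(3.030e-05) = 0.00605 Ω
R = R₁ + R₂ = 0.01092 Ω
V = IR = 4.42 × 0.01092 = 0.0483 V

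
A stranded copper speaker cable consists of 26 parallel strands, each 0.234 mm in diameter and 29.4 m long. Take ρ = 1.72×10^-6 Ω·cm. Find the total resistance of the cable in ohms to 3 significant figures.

ρ = 1.72×10^-6 Ω·cm = 1.72×10^-8 Ω·m
A_strand = π(1.1700e-04 m)² = 4.301e-08 m²
R_strand = ρL/A = (1.72×10^-8)(29.4)/(4.301e-08) = 11.76 Ω
R_total = R_strand/N = 11.76/26 = 0.452 Ω

0.452 Ω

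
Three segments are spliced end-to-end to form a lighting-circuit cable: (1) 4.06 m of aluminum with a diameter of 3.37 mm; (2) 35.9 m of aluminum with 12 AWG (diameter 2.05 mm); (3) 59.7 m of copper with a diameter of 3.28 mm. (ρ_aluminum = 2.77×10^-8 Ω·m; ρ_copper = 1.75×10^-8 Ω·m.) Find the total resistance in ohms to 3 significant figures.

0.438 Ω

Seg 1: A = π(d/2)² = π(1.6850e-03 m)² = 8.920e-06 m²
R_1 = (2.77×10^-8)(4.06)/(8.920e-06) = 0.01261 Ω
Seg 2: A = π(2.05/2 mm)² = π(1.0250e-03 m)² = 3.301e-06 m²
R_2 = (2.77×10^-8)(35.9)/(3.301e-06) = 0.3013 Ω
Seg 3: A = π(d/2)² = π(1.6400e-03 m)² = 8.450e-06 m²
R_3 = (1.75×10^-8)(59.7)/(8.450e-06) = 0.1236 Ω
R_total = R_1 + R_2 + R_3 = 0.438 Ω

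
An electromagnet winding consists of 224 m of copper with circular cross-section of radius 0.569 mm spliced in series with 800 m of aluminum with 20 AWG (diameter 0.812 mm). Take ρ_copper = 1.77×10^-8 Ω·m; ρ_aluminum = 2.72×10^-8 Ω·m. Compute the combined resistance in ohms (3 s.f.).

45.9 Ω

Segment 1: A = πr² = π(5.6900e-04 m)² = 1.017e-06 m²
R₁ = ρL/A = (1.77×10^-8)(224)/(1.017e-06) = 3.898 Ω
Segment 2: A = π(0.812/2 mm)² = π(4.0600e-04 m)² = 5.178e-07 m²
R₂ = (2.72×10^-8)(800)/(5.178e-07) = 42.02 Ω
R = R₁ + R₂ = 45.9 Ω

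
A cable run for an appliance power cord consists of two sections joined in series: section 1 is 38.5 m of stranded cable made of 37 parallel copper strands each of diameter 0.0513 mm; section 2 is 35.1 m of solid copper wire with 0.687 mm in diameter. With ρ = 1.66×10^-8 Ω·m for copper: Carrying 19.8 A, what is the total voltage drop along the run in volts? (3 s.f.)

Section 1: A_strand = π(2.5650e-05)² = 2.067e-09 m²; R₁ = ρL/(N·A_s) = (1.66×10^-8)(38.5)/(37×2.067e-09) = 8.357 Ω
Section 2: A = π(d/2)² = π(3.4350e-04 m)² = 3.707e-07 m²
R₂ = (1.66×10^-8)(35.1)/(3.707e-07) = 1.572 Ω
R = R₁ + R₂ = 9.929 Ω
V = IR = 19.8 × 9.929 = 197 V

197 V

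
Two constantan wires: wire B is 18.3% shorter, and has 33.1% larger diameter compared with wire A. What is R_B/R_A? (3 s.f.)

R ∝ L/d², so R_B/R_A = (1 − 18.3/100) × (1 + 33.1/100)⁻²
= 0.817 × 0.5645 = 0.461

0.461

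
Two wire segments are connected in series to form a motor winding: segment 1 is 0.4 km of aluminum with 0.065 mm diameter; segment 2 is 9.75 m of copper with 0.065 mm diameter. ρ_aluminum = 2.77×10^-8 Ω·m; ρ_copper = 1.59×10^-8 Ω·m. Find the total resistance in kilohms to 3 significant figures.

Segment 1: A = π(d/2)² = π(3.2500e-05 m)² = 3.318e-09 m²
R₁ = ρL/A = (2.77×10^-8)(400)/(3.318e-09) = 3339 Ω
R₂ = (1.59×10^-8)(9.75)/(3.318e-09) = 46.72 Ω
R = R₁ + R₂ = 3.39 kΩ

3.39 kΩ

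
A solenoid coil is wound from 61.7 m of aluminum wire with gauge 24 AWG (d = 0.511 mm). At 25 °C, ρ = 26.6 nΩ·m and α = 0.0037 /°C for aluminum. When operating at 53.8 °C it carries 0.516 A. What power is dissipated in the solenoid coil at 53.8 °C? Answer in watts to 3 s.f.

2.36 W

ρ = 26.6 nΩ·m = 2.66×10^-8 Ω·m
A = π(0.511/2 mm)² = π(2.5550e-04 m)² = 2.051e-07 m²
R₍25₎ = ρL/A = (2.66×10^-8)(61.7)/(2.051e-07) = 8.003 Ω
R₍53.8₎ = R₍25₎(1 + αΔT) = 8.003 × (1 + 0.0037×28.8) = 8.855 Ω
P = I²R = (0.516)² × 8.855 = 2.36 W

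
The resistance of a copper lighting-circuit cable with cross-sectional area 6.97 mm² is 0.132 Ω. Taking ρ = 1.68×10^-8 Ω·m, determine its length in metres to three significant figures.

A = 6.97 mm² = 6.970e-06 m²
L = RA/ρ = (0.132)(6.970e-06)/(1.68×10^-8) = 54.8 m

54.8 m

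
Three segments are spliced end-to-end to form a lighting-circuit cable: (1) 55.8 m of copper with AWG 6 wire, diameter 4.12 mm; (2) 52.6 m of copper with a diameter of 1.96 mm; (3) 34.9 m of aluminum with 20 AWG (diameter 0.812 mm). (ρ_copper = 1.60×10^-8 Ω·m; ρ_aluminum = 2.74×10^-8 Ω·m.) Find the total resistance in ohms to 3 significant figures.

Seg 1: A = π(4.12/2 mm)² = π(2.0600e-03 m)² = 1.333e-05 m²
R_1 = (1.60×10^-8)(55.8)/(1.333e-05) = 0.06697 Ω
Seg 2: A = π(d/2)² = π(9.8000e-04 m)² = 3.017e-06 m²
R_2 = (1.60×10^-8)(52.6)/(3.017e-06) = 0.2789 Ω
Seg 3: A = π(0.812/2 mm)² = π(4.0600e-04 m)² = 5.178e-07 m²
R_3 = (2.74×10^-8)(34.9)/(5.178e-07) = 1.847 Ω
R_total = R_1 + R_2 + R_3 = 2.19 Ω

2.19 Ω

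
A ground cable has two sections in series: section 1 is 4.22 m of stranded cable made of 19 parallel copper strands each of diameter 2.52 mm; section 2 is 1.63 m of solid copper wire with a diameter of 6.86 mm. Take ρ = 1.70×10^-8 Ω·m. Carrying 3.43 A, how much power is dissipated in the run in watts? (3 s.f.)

Section 1: A_strand = π(1.2600e-03)² = 4.988e-06 m²; R₁ = ρL/(N·A_s) = (1.70×10^-8)(4.22)/(19×4.988e-06) = 7.570×10^-4 Ω
Section 2: A = π(d/2)² = π(3.4300e-03 m)² = 3.696e-05 m²
R₂ = (1.70×10^-8)(1.63)/(3.696e-05) = 7.497×10^-4 Ω
R = R₁ + R₂ = 0.001507 Ω
P = I²R = (3.43)² × 0.001507 = 0.0177 W

0.0177 W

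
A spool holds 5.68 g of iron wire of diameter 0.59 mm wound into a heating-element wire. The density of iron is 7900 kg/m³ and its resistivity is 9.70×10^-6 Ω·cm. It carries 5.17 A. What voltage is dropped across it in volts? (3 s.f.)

ρ = 9.70×10^-6 Ω·cm = 9.70×10^-8 Ω·m
A = π(d/2)² = π(2.9500e-04 m)² = 2.7340e-07 m²
L = m/(density·A) = 0.00568/(7900×2.7340e-07) = 2.63 m
R = ρL/A = (9.70×10^-8)(2.63)/(2.7340e-07) = 0.9331 Ω
V = IR = 5.17 × 0.9331 = 4.82 V

4.82 V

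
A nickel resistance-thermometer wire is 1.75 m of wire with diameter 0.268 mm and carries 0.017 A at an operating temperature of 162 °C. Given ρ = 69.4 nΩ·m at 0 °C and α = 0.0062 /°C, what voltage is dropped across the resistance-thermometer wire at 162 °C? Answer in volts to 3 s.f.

ρ = 69.4 nΩ·m = 6.94×10^-8 Ω·m
A = π(d/2)² = π(1.3400e-04 m)² = 5.641e-08 m²
R₍0₎ = ρL/A = (6.94×10^-8)(1.75)/(5.641e-08) = 2.153 Ω
R₍162₎ = R₍0₎(1 + αΔT) = 2.153 × (1 + 0.0062×162) = 4.315 Ω
V = IR = 0.017 × 4.315 = 0.0734 V

0.0734 V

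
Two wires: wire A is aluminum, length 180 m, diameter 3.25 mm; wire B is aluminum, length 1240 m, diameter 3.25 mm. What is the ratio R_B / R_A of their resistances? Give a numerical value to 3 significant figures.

R ∝ ρL/d², so R_B/R_A = (L_B/L_A)
= (1240/180) = 6.89

6.89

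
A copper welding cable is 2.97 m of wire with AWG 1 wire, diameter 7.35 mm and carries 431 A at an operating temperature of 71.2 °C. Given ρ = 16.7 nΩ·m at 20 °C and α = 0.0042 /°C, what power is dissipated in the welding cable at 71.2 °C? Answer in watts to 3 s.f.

ρ = 16.7 nΩ·m = 1.67×10^-8 Ω·m
A = π(7.35/2 mm)² = π(3.6750e-03 m)² = 4.243e-05 m²
R₍20₎ = ρL/A = (1.67×10^-8)(2.97)/(4.243e-05) = 0.001169 Ω
R₍71.2₎ = R₍20₎(1 + αΔT) = 0.001169 × (1 + 0.0042×51.2) = 0.00142 Ω
P = I²R = (431)² × 0.00142 = 264 W

264 W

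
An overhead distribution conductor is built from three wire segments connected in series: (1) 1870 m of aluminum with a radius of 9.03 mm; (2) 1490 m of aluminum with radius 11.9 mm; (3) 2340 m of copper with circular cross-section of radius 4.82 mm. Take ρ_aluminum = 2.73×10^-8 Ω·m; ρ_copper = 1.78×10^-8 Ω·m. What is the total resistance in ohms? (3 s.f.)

0.861 Ω

Seg 1: A = πr² = π(9.0300e-03 m)² = 2.562e-04 m²
R_1 = (2.73×10^-8)(1870)/(2.562e-04) = 0.1993 Ω
Seg 2: A = πr² = π(1.1900e-02 m)² = 4.449e-04 m²
R_2 = (2.73×10^-8)(1490)/(4.449e-04) = 0.09143 Ω
Seg 3: A = πr² = π(4.8200e-03 m)² = 7.299e-05 m²
R_3 = (1.78×10^-8)(2340)/(7.299e-05) = 0.5707 Ω
R_total = R_1 + R_2 + R_3 = 0.861 Ω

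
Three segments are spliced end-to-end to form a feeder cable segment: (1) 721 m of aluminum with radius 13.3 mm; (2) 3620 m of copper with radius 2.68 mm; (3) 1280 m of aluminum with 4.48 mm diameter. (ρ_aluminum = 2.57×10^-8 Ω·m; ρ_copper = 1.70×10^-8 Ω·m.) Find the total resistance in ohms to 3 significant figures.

4.85 Ω

Seg 1: A = πr² = π(1.3300e-02 m)² = 5.557e-04 m²
R_1 = (2.57×10^-8)(721)/(5.557e-04) = 0.03334 Ω
Seg 2: A = πr² = π(2.6800e-03 m)² = 2.256e-05 m²
R_2 = (1.70×10^-8)(3620)/(2.256e-05) = 2.727 Ω
Seg 3: A = π(d/2)² = π(2.2400e-03 m)² = 1.576e-05 m²
R_3 = (2.57×10^-8)(1280)/(1.576e-05) = 2.087 Ω
R_total = R_1 + R_2 + R_3 = 4.85 Ω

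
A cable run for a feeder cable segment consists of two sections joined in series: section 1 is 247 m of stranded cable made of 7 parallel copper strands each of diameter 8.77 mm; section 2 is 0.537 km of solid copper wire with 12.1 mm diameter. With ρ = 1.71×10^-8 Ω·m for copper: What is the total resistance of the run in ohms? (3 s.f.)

Section 1: A_strand = π(4.3850e-03)² = 6.041e-05 m²; R₁ = ρL/(N·A_s) = (1.71×10^-8)(247)/(7×6.041e-05) = 0.009989 Ω
Section 2: A = π(d/2)² = π(6.0500e-03 m)² = 1.150e-04 m²
R₂ = (1.71×10^-8)(537)/(1.150e-04) = 0.07986 Ω
R = R₁ + R₂ = 0.0898 Ω

0.0898 Ω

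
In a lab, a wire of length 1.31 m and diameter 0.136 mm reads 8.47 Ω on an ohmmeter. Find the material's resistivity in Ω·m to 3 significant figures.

A = π(d/2)² = π(6.8000e-05 m)² = 1.453e-08 m²
ρ = RA/L = (8.47)(1.453e-08)/(1.31) = 9.39×10^-8 Ω·m

9.39×10^-8 Ω·m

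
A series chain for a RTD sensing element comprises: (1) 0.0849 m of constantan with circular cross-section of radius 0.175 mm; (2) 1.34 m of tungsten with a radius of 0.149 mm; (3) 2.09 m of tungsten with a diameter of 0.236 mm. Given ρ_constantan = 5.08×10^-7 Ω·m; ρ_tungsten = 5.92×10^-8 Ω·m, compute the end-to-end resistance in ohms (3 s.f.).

Seg 1: A = πr² = π(1.7500e-04 m)² = 9.621e-08 m²
R_1 = (5.08×10^-7)(0.0849)/(9.621e-08) = 0.4483 Ω
Seg 2: A = πr² = π(1.4900e-04 m)² = 6.975e-08 m²
R_2 = (5.92×10^-8)(1.34)/(6.975e-08) = 1.137 Ω
Seg 3: A = π(d/2)² = π(1.1800e-04 m)² = 4.374e-08 m²
R_3 = (5.92×10^-8)(2.09)/(4.374e-08) = 2.828 Ω
R_total = R_1 + R_2 + R_3 = 4.41 Ω

4.41 Ω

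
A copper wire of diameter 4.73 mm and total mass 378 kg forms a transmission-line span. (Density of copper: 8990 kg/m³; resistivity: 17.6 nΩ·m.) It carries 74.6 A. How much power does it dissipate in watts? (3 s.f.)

ρ = 17.6 nΩ·m = 1.76×10^-8 Ω·m
A = π(d/2)² = π(2.3650e-03 m)² = 1.7572e-05 m²
L = m/(density·A) = 378/(8990×1.7572e-05) = 2393 m
R = ρL/A = (1.76×10^-8)(2393)/(1.7572e-05) = 2.397 Ω
P = I²R = (74.6)² × 2.397 = 13300 W

13300 W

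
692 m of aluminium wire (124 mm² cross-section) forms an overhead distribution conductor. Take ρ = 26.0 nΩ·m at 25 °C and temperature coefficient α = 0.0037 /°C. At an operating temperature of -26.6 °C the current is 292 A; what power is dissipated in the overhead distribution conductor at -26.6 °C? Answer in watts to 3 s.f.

ρ = 26.0 nΩ·m = 2.60×10^-8 Ω·m
A = 124 mm² = 1.240e-04 m²
R₍25₎ = ρL/A = (2.60×10^-8)(692)/(1.240e-04) = 0.1451 Ω
R₍-26.6₎ = R₍25₎(1 + αΔT) = 0.1451 × (1 + 0.0037×-51.6) = 0.1174 Ω
P = I²R = (292)² × 0.1174 = 10000 W

10000 W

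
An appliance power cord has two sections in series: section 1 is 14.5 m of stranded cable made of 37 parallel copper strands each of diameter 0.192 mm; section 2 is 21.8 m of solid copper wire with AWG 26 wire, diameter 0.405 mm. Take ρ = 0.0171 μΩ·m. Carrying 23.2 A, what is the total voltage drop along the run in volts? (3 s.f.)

72.5 V

ρ = 0.0171 μΩ·m = 1.71×10^-8 Ω·m
Section 1: A_strand = π(9.6000e-05)² = 2.895e-08 m²; R₁ = ρL/(N·A_s) = (1.71×10^-8)(14.5)/(37×2.895e-08) = 0.2315 Ω
Section 2: A = π(0.405/2 mm)² = π(2.0250e-04 m)² = 1.288e-07 m²
R₂ = (1.71×10^-8)(21.8)/(1.288e-07) = 2.894 Ω
R = R₁ + R₂ = 3.125 Ω
V = IR = 23.2 × 3.125 = 72.5 V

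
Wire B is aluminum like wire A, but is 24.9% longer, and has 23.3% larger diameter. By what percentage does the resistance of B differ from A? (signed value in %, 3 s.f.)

R ∝ L/d², so R_B/R_A = (1 + 24.9/100) × (1 + 23.3/100)⁻²
= 1.249 × 0.6578 = 0.8216
(R_B − R_A)/R_A = 0.8216 − 1 = -17.8%

-17.8%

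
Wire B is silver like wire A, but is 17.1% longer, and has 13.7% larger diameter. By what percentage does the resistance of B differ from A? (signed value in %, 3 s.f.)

-9.42%

R ∝ L/d², so R_B/R_A = (1 + 17.1/100) × (1 + 13.7/100)⁻²
= 1.171 × 0.7735 = 0.9058
(R_B − R_A)/R_A = 0.9058 − 1 = -9.42%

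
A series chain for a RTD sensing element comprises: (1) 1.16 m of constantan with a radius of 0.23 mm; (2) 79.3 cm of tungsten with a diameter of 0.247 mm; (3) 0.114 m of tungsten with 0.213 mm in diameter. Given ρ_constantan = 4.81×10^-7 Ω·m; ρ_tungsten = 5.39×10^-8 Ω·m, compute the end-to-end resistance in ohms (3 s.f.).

Seg 1: A = πr² = π(2.3000e-04 m)² = 1.662e-07 m²
R_1 = (4.81×10^-7)(1.16)/(1.662e-07) = 3.357 Ω
Seg 2: A = π(d/2)² = π(1.2350e-04 m)² = 4.792e-08 m²
R_2 = (5.39×10^-8)(0.793)/(4.792e-08) = 0.892 Ω
Seg 3: A = π(d/2)² = π(1.0650e-04 m)² = 3.563e-08 m²
R_3 = (5.39×10^-8)(0.114)/(3.563e-08) = 0.1724 Ω
R_total = R_1 + R_2 + R_3 = 4.42 Ω

4.42 Ω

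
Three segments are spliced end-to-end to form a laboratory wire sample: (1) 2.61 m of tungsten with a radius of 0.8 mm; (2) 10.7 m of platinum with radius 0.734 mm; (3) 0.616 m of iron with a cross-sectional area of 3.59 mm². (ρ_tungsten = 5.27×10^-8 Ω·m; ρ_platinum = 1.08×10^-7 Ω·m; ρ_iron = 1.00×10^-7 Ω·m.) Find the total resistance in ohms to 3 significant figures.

0.768 Ω

Seg 1: A = πr² = π(8.0000e-04 m)² = 2.011e-06 m²
R_1 = (5.27×10^-8)(2.61)/(2.011e-06) = 0.06841 Ω
Seg 2: A = πr² = π(7.3400e-04 m)² = 1.693e-06 m²
R_2 = (1.08×10^-7)(10.7)/(1.693e-06) = 0.6828 Ω
Seg 3: A = 3.59 mm² = 3.590e-06 m²
R_3 = (1.00×10^-7)(0.616)/(3.590e-06) = 0.01716 Ω
R_total = R_1 + R_2 + R_3 = 0.768 Ω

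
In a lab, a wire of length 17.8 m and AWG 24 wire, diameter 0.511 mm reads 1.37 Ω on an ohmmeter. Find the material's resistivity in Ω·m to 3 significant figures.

1.58×10^-8 Ω·m

A = π(0.511/2 mm)² = π(2.5550e-04 m)² = 2.051e-07 m²
ρ = RA/L = (1.37)(2.051e-07)/(17.8) = 1.58×10^-8 Ω·m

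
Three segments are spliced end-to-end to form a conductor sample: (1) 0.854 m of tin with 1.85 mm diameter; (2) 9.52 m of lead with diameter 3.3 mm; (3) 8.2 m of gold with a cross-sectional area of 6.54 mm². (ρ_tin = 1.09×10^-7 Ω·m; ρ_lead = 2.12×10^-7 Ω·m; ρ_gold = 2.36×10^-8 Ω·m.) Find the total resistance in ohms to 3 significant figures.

Seg 1: A = π(d/2)² = π(9.2500e-04 m)² = 2.688e-06 m²
R_1 = (1.09×10^-7)(0.854)/(2.688e-06) = 0.03463 Ω
Seg 2: A = π(d/2)² = π(1.6500e-03 m)² = 8.553e-06 m²
R_2 = (2.12×10^-7)(9.52)/(8.553e-06) = 0.236 Ω
Seg 3: A = 6.54 mm² = 6.540e-06 m²
R_3 = (2.36×10^-8)(8.2)/(6.540e-06) = 0.02959 Ω
R_total = R_1 + R_2 + R_3 = 0.300 Ω

0.300 Ω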